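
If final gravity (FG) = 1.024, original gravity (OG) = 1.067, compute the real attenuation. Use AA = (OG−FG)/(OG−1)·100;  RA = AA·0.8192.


AA = (1.067 − 1.024)/(1.067 − 1)·100 = 64.1791
RA = 64.1791·0.8192

52.5755 %


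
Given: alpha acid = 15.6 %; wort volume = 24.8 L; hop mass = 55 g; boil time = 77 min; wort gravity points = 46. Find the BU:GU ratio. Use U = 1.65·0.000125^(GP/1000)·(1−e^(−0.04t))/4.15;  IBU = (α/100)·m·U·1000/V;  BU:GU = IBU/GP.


U = 1.65·0.000125^(46/1000)·(1−e^(−0.04·77))/4.15 = 0.2509
IBU = (15.6/100)·55·0.2509·1000/24.8 = 86.7953
BU:GU = 86.7953/46

1.8869


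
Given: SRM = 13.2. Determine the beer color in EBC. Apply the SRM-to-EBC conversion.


EBC = SRM · 1.97
EBC = 13.2 · 1.97

26.0040 EBC


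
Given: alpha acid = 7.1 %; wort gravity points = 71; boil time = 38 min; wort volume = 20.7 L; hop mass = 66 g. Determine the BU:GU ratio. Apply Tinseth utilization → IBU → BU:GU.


U = 1.65·0.000125^(GP/1000)·(1−e^(−0.04t))/4.15;  IBU = (α/100)·m·U·1000/V;  BU:GU = IBU/GP
U = 1.65·0.000125^(71/1000)·(1−e^(−0.04·38))/4.15 = 0.1641
IBU = (7.1/100)·66·0.1641·1000/20.7 = 37.1501
BU:GU = 37.1501/71

0.5232


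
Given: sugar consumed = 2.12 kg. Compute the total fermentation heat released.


Q = m_sugar · 590 kJ/kg
Q = 2.12 · 590

1250.8000 kJ


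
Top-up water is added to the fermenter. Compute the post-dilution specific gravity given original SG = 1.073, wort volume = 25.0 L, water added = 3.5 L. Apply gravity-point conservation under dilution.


SG_new = 1 + (SG_old − 1)·V_old/(V_old + V_water)
pts = (1.073 − 1)·1000·25.0/(25.0 + 3.5) = 64.0351
SG_new = 1 + 64.0351/1000

1.0640


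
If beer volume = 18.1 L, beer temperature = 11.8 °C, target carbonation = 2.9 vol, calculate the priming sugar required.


residual = 14.695·(0.01821 + 0.09011·e^(−0.04·T));  sugar = (target − residual)·4.0·V
residual = 14.695·(0.01821 + 0.09011·e^(−0.04·11.8)) = 1.0935
sugar = (2.9 − 1.0935)·4.0·18.1

130.7870 g


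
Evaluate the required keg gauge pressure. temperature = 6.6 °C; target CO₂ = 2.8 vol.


psi = vols/(0.01821 + 0.09011·e^(−0.04·T)) − 14.695
psi = 2.8/(0.01821 + 0.09011·e^(−0.04·6.6)) − 14.695

17.3372 psi


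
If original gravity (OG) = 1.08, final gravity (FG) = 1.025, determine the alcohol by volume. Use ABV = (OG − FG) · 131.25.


ABV = (1.08 − 1.025) · 131.25

7.2188 % ABV


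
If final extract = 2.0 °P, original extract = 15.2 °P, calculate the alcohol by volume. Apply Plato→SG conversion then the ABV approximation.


SG = 259/(259 − P);  ABV = (OG − FG)·131.25
OG = 259/(259 − 15.2) = 1.0623
FG = 259/(259 − 2.0) = 1.0078
ABV = (1.0623 − 1.0078)·131.25

7.1615 % ABV


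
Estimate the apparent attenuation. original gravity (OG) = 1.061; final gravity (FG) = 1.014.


AA = (OG − FG)/(OG − 1) · 100
AA = (1.061 − 1.014)/(1.061 − 1) · 100

77.0492 %


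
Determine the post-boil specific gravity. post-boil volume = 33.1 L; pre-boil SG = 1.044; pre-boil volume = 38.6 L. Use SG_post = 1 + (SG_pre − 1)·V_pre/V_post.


pts_pre = (1.044 − 1)·1000 = 44.0000
pts_post = 44.0000·38.6/33.1 = 51.3112
SG_post = 1 + 51.3112/1000

1.0513


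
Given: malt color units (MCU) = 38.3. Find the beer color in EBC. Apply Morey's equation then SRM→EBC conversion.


SRM = 1.4922·MCU^0.6859;  EBC = SRM·1.97
SRM = 1.4922·38.3^0.6859 = 18.1862
EBC = 18.1862·1.97

35.8269 EBC


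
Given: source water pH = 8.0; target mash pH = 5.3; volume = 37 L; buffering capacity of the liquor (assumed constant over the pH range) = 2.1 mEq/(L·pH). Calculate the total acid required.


acid = buffering capacity · (pH_source − pH_target) · V
acid = 2.1 · (8.0 − 5.3) · 37

209.7900 mEq


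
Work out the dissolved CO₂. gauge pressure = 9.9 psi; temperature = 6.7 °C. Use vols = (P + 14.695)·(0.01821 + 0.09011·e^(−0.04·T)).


vols = (9.9 + 14.695)·(0.01821 + 0.09011·e^(−0.04·6.7))

2.1431 volumes


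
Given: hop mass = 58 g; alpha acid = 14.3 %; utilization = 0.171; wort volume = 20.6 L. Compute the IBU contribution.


IBU = (α/100)·mass·U·1000 / V
IBU = (14.3/100)·58·0.171·1000 / 20.6

68.8483 IBU


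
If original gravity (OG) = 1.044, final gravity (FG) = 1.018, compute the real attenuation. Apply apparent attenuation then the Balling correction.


AA = (OG−FG)/(OG−1)·100;  RA = AA·0.8192
AA = (1.044 − 1.018)/(1.044 − 1)·100 = 59.0909
RA = 59.0909·0.8192

48.4073 %


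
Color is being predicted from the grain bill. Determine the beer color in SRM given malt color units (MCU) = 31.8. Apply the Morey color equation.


SRM = 1.4922 · MCU^0.6859
SRM = 1.4922 · 31.8^0.6859

16.0082 SRM


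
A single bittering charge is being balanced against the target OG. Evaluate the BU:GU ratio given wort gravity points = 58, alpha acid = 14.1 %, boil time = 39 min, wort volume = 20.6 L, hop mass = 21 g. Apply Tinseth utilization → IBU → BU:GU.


U = 1.65·0.000125^(GP/1000)·(1−e^(−0.04t))/4.15;  IBU = (α/100)·m·U·1000/V;  BU:GU = IBU/GP
U = 1.65·0.000125^(58/1000)·(1−e^(−0.04·39))/4.15 = 0.1865
IBU = (14.1/100)·21·0.1865·1000/20.6 = 26.8028
BU:GU = 26.8028/58

0.4621


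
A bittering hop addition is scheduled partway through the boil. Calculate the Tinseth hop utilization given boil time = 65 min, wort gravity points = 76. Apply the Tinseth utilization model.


U = 1.65·0.000125^(GP/1000) · (1 − e^(−0.04·t))/4.15
bigness = 1.65·0.000125^(76/1000) = 0.8334
boil_factor = (1 − e^(−0.04·65))/4.15 = 0.2231
U = 0.8334 · 0.2231

0.1859


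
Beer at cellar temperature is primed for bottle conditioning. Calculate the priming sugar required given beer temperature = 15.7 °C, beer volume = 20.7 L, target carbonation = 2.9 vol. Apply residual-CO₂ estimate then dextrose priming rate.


residual = 14.695·(0.01821 + 0.09011·e^(−0.04·T));  sugar = (target − residual)·4.0·V
residual = 14.695·(0.01821 + 0.09011·e^(−0.04·15.7)) = 0.9742
sugar = (2.9 − 0.9742)·4.0·20.7

159.4523 g


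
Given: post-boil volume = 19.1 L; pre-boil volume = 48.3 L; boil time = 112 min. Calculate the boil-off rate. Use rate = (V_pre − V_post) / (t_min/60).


rate = (48.3 − 19.1) / (112/60)

15.6429 L/hr


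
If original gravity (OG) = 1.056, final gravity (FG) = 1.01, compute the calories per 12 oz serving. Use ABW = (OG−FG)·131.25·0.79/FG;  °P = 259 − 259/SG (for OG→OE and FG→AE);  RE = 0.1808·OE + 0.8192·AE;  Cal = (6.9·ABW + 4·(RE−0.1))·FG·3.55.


ABW = (1.056 − 1.01)·131.25·0.79/1.01 = 4.7224
OE = 259 − 259/1.056 = 13.7348 °P
AE = 259 − 259/1.01 = 2.5644 °P
RE = 0.1808·13.7348 + 0.8192·2.5644 = 4.5840 °P
Cal = (6.9·4.7224 + 4·(4.5840−0.1))·1.01·3.55

181.1412 kcal


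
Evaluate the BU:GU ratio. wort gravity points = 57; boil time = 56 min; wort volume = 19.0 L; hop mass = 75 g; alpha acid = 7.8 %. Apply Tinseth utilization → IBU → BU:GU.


U = 1.65·0.000125^(GP/1000)·(1−e^(−0.04t))/4.15;  IBU = (α/100)·m·U·1000/V;  BU:GU = IBU/GP
U = 1.65·0.000125^(57/1000)·(1−e^(−0.04·56))/4.15 = 0.2129
IBU = (7.8/100)·75·0.2129·1000/19.0 = 65.5355
BU:GU = 65.5355/57

1.1497


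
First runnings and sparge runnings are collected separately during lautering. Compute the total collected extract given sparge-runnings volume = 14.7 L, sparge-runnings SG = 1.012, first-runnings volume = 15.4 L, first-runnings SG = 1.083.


total = Σ (SG_i − 1)·1000·V_i
first = (1.083 − 1)·1000·15.4 = 1278.2000
sparge = (1.012 − 1)·1000·14.7 = 176.4000
total = 1278.2000 + 176.4000

1454.6000 gravity·L


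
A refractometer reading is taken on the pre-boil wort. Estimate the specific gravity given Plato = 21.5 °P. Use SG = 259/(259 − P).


SG = 259/(259 − 21.5)

1.0905


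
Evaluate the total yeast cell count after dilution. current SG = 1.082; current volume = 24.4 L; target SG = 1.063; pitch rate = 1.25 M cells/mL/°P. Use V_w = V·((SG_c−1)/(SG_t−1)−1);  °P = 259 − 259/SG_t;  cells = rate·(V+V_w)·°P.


V_w = 24.4·((1.082−1)/(1.063−1)−1) = 7.3587
V_final = 24.4 + 7.3587 = 31.7587
°P = 259 − 259/1.063 = 15.3500
cells = 1.25·31.7587·15.3500

609.3688 billion cells


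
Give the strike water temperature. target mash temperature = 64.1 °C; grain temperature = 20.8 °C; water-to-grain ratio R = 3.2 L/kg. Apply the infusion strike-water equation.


T_strike = (0.41/R)·(T_mash − T_grain) + T_mash
T_strike = (0.41/3.2)·(64.1 − 20.8) + 64.1

69.6478 °C


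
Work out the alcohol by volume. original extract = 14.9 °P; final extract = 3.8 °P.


SG = 259/(259 − P);  ABV = (OG − FG)·131.25
OG = 259/(259 − 14.9) = 1.0610
FG = 259/(259 − 3.8) = 1.0149
ABV = (1.0610 − 1.0149)·131.25

6.0572 % ABV


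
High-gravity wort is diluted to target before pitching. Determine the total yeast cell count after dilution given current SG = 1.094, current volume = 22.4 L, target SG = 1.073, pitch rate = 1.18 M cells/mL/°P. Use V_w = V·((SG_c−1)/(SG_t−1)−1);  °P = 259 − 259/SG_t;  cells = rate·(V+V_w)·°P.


V_w = 22.4·((1.094−1)/(1.073−1)−1) = 6.4438
V_final = 22.4 + 6.4438 = 28.8438
°P = 259 − 259/1.073 = 17.6207
cells = 1.18·28.8438·17.6207

599.7330 billion cells


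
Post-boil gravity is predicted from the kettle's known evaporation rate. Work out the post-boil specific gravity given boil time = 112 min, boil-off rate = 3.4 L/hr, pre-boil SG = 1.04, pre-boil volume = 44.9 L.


V_post = V_pre − rate·(t/60);  SG_post = 1 + (SG_pre−1)·V_pre/V_post
V_post = 44.9 − 3.4·(112/60) = 38.5533
SG_post = 1 + (1.04 − 1)·44.9/38.5533

1.0466


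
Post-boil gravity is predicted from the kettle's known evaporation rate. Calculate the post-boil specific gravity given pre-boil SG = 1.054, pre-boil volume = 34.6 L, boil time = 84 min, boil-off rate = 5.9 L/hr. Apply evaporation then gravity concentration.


V_post = V_pre − rate·(t/60);  SG_post = 1 + (SG_pre−1)·V_pre/V_post
V_post = 34.6 − 5.9·(84/60) = 26.3400
SG_post = 1 + (1.054 − 1)·34.6/26.3400

1.0709


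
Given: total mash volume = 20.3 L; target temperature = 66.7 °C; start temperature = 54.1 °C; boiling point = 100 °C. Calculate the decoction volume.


V_dec = V_total·(T_target − T_start)/(T_boil − T_start)
V_dec = 20.3·(66.7 − 54.1)/(100 − 54.1)

5.5725 L


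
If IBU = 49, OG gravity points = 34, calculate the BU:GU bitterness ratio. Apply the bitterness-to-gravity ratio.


BU:GU = IBU / OG_points
BU:GU = 49 / 34

1.4412


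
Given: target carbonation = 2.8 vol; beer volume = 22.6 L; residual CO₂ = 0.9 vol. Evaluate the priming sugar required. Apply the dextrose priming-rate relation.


sugar = (target − residual)·4.0·V
sugar = (2.8 − 0.9)·4.0·22.6

171.7600 g


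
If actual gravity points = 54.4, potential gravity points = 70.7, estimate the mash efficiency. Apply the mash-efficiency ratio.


efficiency = actual / potential × 100
efficiency = 54.4 / 70.7 × 100

76.9448 %


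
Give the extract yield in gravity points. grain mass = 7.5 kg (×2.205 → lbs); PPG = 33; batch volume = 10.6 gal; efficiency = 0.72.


points = lbs × PPG × eff / vol
lbs = 7.5 × 2.205 = 16.5375
points = 16.5375 × 33 × 0.72 / 10.6

37.0690 points


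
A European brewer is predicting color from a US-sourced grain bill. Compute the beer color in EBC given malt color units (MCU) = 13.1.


SRM = 1.4922·MCU^0.6859;  EBC = SRM·1.97
SRM = 1.4922·13.1^0.6859 = 8.7129
EBC = 8.7129·1.97

17.1644 EBC


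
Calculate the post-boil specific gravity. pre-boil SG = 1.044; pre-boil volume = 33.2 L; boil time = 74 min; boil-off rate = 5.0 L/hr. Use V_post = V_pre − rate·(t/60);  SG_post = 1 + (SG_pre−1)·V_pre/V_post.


V_post = 33.2 − 5.0·(74/60) = 27.0333
SG_post = 1 + (1.044 − 1)·33.2/27.0333

1.0540


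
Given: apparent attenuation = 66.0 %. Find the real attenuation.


RA = AA · 0.8192
RA = 66.0 · 0.8192

54.0672 %


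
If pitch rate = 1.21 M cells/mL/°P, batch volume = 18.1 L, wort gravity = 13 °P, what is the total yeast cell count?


cells (billions) = rate · V_L · °P
cells = 1.21 · 18.1 · 13

284.7130 billion cells


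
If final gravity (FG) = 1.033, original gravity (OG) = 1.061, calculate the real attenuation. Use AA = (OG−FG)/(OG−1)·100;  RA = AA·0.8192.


AA = (1.061 − 1.033)/(1.061 − 1)·100 = 45.9016
RA = 45.9016·0.8192

37.6026 %


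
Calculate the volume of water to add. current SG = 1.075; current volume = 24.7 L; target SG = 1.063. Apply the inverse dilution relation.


V_water = V·((SG_curr − 1)/(SG_target − 1) − 1)
V_water = 24.7·((1.075 − 1)/(1.063 − 1) − 1)

4.7048 L


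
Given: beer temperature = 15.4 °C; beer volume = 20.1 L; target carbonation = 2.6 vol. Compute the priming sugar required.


residual = 14.695·(0.01821 + 0.09011·e^(−0.04·T));  sugar = (target − residual)·4.0·V
residual = 14.695·(0.01821 + 0.09011·e^(−0.04·15.4)) = 0.9828
sugar = (2.6 − 0.9828)·4.0·20.1

130.0246 g


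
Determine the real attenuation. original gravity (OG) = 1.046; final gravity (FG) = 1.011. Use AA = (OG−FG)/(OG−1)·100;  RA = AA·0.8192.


AA = (1.046 − 1.011)/(1.046 − 1)·100 = 76.0870
RA = 76.0870·0.8192

62.3304 %


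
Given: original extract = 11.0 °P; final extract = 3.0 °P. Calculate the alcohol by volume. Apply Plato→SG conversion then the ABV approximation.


SG = 259/(259 − P);  ABV = (OG − FG)·131.25
OG = 259/(259 − 11.0) = 1.0444
FG = 259/(259 − 3.0) = 1.0117
ABV = (1.0444 − 1.0117)·131.25

4.2835 % ABV


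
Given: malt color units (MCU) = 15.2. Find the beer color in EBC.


SRM = 1.4922·MCU^0.6859;  EBC = SRM·1.97
SRM = 1.4922·15.2^0.6859 = 9.6484
EBC = 9.6484·1.97

19.0073 EBC


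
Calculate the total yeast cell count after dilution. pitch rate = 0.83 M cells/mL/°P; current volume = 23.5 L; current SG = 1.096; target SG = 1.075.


V_w = V·((SG_c−1)/(SG_t−1)−1);  °P = 259 − 259/SG_t;  cells = rate·(V+V_w)·°P
V_w = 23.5·((1.096−1)/(1.075−1)−1) = 6.5800
V_final = 23.5 + 6.5800 = 30.0800
°P = 259 − 259/1.075 = 18.0698
cells = 0.83·30.0800·18.0698

451.1370 billion cells


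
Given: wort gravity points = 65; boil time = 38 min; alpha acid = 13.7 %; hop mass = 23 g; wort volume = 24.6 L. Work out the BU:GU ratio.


U = 1.65·0.000125^(GP/1000)·(1−e^(−0.04t))/4.15;  IBU = (α/100)·m·U·1000/V;  BU:GU = IBU/GP
U = 1.65·0.000125^(65/1000)·(1−e^(−0.04·38))/4.15 = 0.1732
IBU = (13.7/100)·23·0.1732·1000/24.6 = 22.1850
BU:GU = 22.1850/65

0.3413


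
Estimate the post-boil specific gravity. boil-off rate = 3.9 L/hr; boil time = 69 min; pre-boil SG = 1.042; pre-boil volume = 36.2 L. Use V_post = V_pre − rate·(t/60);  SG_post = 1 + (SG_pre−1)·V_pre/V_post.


V_post = 36.2 − 3.9·(69/60) = 31.7150
SG_post = 1 + (1.042 − 1)·36.2/31.7150

1.0479


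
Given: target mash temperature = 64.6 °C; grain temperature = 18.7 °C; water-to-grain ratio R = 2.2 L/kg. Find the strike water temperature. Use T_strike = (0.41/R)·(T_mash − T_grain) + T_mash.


T_strike = (0.41/2.2)·(64.6 − 18.7) + 64.6

73.1541 °C


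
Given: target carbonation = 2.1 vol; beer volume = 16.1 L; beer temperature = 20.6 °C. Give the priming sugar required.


residual = 14.695·(0.01821 + 0.09011·e^(−0.04·T));  sugar = (target − residual)·4.0·V
residual = 14.695·(0.01821 + 0.09011·e^(−0.04·20.6)) = 0.8485
sugar = (2.1 − 0.8485)·4.0·16.1

80.5984 g


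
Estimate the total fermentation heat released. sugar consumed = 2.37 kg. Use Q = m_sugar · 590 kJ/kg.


Q = 2.37 · 590

1398.3000 kJ


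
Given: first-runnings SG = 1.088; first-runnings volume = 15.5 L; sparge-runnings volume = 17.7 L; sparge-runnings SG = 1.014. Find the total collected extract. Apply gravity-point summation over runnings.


total = Σ (SG_i − 1)·1000·V_i
first = (1.088 − 1)·1000·15.5 = 1364.0000
sparge = (1.014 − 1)·1000·17.7 = 247.8000
total = 1364.0000 + 247.8000

1611.8000 gravity·L


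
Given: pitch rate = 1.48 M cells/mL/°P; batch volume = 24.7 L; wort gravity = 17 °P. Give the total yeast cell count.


cells (billions) = rate · V_L · °P
cells = 1.48 · 24.7 · 17

621.4520 billion cells


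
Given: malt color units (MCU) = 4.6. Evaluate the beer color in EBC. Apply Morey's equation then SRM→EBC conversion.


SRM = 1.4922·MCU^0.6859;  EBC = SRM·1.97
SRM = 1.4922·4.6^0.6859 = 4.2502
EBC = 4.2502·1.97

8.3730 EBC


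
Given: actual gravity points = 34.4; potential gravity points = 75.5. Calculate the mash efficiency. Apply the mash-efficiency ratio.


efficiency = actual / potential × 100
efficiency = 34.4 / 75.5 × 100

45.5629 %


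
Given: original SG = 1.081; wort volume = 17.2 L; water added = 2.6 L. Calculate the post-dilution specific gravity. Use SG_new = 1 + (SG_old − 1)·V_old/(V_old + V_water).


pts = (1.081 − 1)·1000·17.2/(17.2 + 2.6) = 70.3636
SG_new = 1 + 70.3636/1000

1.0704


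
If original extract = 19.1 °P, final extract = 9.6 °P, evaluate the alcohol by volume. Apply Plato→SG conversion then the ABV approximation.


SG = 259/(259 − P);  ABV = (OG − FG)·131.25
OG = 259/(259 − 19.1) = 1.0796
FG = 259/(259 − 9.6) = 1.0385
ABV = (1.0796 − 1.0385)·131.25

5.3975 % ABV


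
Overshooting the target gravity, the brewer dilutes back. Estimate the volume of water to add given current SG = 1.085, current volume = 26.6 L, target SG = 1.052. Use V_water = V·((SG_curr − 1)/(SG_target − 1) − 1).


V_water = 26.6·((1.085 − 1)/(1.052 − 1) − 1)

16.8808 L


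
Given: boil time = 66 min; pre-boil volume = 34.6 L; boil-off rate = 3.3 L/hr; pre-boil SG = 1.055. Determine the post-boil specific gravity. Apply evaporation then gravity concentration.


V_post = V_pre − rate·(t/60);  SG_post = 1 + (SG_pre−1)·V_pre/V_post
V_post = 34.6 − 3.3·(66/60) = 30.9700
SG_post = 1 + (1.055 − 1)·34.6/30.9700

1.0614


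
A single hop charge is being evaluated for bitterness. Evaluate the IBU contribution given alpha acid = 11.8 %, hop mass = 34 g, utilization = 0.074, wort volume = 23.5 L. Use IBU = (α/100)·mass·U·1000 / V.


IBU = (11.8/100)·34·0.074·1000 / 23.5

12.6335 IBU


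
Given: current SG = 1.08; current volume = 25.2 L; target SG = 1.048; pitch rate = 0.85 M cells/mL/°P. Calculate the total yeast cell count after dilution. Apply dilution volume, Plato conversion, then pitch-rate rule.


V_w = V·((SG_c−1)/(SG_t−1)−1);  °P = 259 − 259/SG_t;  cells = rate·(V+V_w)·°P
V_w = 25.2·((1.08−1)/(1.048−1)−1) = 16.8000
V_final = 25.2 + 16.8000 = 42.0000
°P = 259 − 259/1.048 = 11.8626
cells = 0.85·42.0000·11.8626

423.4947 billion cells


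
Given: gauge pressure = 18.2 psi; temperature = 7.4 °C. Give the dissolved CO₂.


vols = (P + 14.695)·(0.01821 + 0.09011·e^(−0.04·T))
vols = (18.2 + 14.695)·(0.01821 + 0.09011·e^(−0.04·7.4))

2.8037 volumes


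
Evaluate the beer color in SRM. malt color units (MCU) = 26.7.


SRM = 1.4922 · MCU^0.6859
SRM = 1.4922 · 26.7^0.6859

14.1994 SRM


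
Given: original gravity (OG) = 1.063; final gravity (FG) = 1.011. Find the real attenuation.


AA = (OG−FG)/(OG−1)·100;  RA = AA·0.8192
AA = (1.063 − 1.011)/(1.063 − 1)·100 = 82.5397
RA = 82.5397·0.8192

67.6165 %


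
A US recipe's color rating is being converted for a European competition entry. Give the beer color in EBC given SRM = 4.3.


EBC = SRM · 1.97
EBC = 4.3 · 1.97

8.4710 EBC


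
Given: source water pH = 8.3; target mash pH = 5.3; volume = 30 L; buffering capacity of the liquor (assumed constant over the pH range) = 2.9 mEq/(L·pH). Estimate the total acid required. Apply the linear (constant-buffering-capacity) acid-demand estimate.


acid = buffering capacity · (pH_source − pH_target) · V
acid = 2.9 · (8.3 − 5.3) · 30

261.0000 mEq


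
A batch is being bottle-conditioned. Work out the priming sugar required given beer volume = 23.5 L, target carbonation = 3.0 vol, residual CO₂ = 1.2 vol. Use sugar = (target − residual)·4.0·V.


sugar = (3.0 − 1.2)·4.0·23.5

169.2000 g


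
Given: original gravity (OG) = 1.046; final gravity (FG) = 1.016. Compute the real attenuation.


AA = (OG−FG)/(OG−1)·100;  RA = AA·0.8192
AA = (1.046 − 1.016)/(1.046 − 1)·100 = 65.2174
RA = 65.2174·0.8192

53.4261 %


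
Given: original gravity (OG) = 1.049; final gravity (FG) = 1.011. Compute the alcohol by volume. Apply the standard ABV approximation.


ABV = (OG − FG) · 131.25
ABV = (1.049 − 1.011) · 131.25

4.9875 % ABV


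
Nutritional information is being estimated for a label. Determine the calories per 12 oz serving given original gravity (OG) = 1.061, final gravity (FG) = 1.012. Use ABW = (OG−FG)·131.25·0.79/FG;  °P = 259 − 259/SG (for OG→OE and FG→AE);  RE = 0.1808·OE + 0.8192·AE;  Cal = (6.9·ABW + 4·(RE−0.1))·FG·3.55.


ABW = (1.061 − 1.012)·131.25·0.79/1.012 = 5.0204
OE = 259 − 259/1.061 = 14.8907 °P
AE = 259 − 259/1.012 = 3.0711 °P
RE = 0.1808·14.8907 + 0.8192·3.0711 = 5.2081 °P
Cal = (6.9·5.0204 + 4·(5.2081−0.1))·1.012·3.55

197.8571 kcal


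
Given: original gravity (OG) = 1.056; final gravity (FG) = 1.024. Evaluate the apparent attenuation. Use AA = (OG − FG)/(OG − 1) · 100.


AA = (1.056 − 1.024)/(1.056 − 1) · 100

57.1429 %


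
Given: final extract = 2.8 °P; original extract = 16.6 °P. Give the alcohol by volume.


SG = 259/(259 − P);  ABV = (OG − FG)·131.25
OG = 259/(259 − 16.6) = 1.0685
FG = 259/(259 − 2.8) = 1.0109
ABV = (1.0685 − 1.0109)·131.25

7.5538 % ABV


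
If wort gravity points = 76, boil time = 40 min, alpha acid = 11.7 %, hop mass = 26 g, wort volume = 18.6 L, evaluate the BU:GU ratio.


U = 1.65·0.000125^(GP/1000)·(1−e^(−0.04t))/4.15;  IBU = (α/100)·m·U·1000/V;  BU:GU = IBU/GP
U = 1.65·0.000125^(76/1000)·(1−e^(−0.04·40))/4.15 = 0.1603
IBU = (11.7/100)·26·0.1603·1000/18.6 = 26.2124
BU:GU = 26.2124/76

0.3449


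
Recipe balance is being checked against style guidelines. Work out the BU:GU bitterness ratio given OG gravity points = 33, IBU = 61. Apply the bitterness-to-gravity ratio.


BU:GU = IBU / OG_points
BU:GU = 61 / 33

1.8485


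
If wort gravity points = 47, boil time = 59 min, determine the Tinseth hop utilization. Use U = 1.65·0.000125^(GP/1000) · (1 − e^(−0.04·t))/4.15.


bigness = 1.65·0.000125^(47/1000) = 1.0815
boil_factor = (1 − e^(−0.04·59))/4.15 = 0.2182
U = 1.0815 · 0.2182

0.2360


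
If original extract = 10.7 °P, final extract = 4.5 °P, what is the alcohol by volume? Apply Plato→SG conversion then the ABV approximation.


SG = 259/(259 − P);  ABV = (OG − FG)·131.25
OG = 259/(259 − 10.7) = 1.0431
FG = 259/(259 − 4.5) = 1.0177
ABV = (1.0431 − 1.0177)·131.25

3.3352 % ABV


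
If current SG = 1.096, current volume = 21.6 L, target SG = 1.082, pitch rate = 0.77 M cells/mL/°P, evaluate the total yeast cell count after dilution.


V_w = V·((SG_c−1)/(SG_t−1)−1);  °P = 259 − 259/SG_t;  cells = rate·(V+V_w)·°P
V_w = 21.6·((1.096−1)/(1.082−1)−1) = 3.6878
V_final = 21.6 + 3.6878 = 25.2878
°P = 259 − 259/1.082 = 19.6285
cells = 0.77·25.2878·19.6285

382.1978 billion cells


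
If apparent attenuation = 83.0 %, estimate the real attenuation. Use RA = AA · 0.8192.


RA = 83.0 · 0.8192

67.9936 %


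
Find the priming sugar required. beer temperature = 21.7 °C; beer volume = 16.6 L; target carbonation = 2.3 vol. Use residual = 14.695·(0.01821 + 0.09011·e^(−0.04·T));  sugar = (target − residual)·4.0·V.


residual = 14.695·(0.01821 + 0.09011·e^(−0.04·21.7)) = 0.8235
sugar = (2.3 − 0.8235)·4.0·16.6

98.0417 g


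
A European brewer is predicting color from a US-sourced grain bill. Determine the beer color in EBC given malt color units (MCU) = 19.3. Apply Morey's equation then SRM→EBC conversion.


SRM = 1.4922·MCU^0.6859;  EBC = SRM·1.97
SRM = 1.4922·19.3^0.6859 = 11.3656
EBC = 11.3656·1.97

22.3902 EBC


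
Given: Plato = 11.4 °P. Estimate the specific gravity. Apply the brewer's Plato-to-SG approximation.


SG = 259/(259 − P)
SG = 259/(259 − 11.4)

1.0460


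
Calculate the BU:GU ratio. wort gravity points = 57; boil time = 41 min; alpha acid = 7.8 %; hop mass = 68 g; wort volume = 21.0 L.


U = 1.65·0.000125^(GP/1000)·(1−e^(−0.04t))/4.15;  IBU = (α/100)·m·U·1000/V;  BU:GU = IBU/GP
U = 1.65·0.000125^(57/1000)·(1−e^(−0.04·41))/4.15 = 0.1920
IBU = (7.8/100)·68·0.1920·1000/21.0 = 48.4942
BU:GU = 48.4942/57

0.8508


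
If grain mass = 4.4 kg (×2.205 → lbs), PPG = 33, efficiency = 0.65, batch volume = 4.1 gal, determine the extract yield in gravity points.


points = lbs × PPG × eff / vol
lbs = 4.4 × 2.205 = 9.7020
points = 9.7020 × 33 × 0.65 / 4.1

50.7580 points


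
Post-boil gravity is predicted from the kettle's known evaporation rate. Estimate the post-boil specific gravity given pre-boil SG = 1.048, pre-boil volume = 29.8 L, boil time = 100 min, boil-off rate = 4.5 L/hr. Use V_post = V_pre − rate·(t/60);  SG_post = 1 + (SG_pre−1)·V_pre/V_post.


V_post = 29.8 − 4.5·(100/60) = 22.3000
SG_post = 1 + (1.048 − 1)·29.8/22.3000

1.0641


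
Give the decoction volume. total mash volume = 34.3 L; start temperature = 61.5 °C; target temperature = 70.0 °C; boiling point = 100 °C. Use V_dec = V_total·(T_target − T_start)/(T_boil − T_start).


V_dec = 34.3·(70.0 − 61.5)/(100 − 61.5)

7.5727 L


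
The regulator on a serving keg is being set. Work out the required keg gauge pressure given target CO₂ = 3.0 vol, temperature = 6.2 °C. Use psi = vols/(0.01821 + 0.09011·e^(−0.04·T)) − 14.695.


psi = 3.0/(0.01821 + 0.09011·e^(−0.04·6.2)) − 14.695

19.1925 psi


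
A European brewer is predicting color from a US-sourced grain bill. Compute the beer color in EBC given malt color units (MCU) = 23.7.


SRM = 1.4922·MCU^0.6859;  EBC = SRM·1.97
SRM = 1.4922·23.7^0.6859 = 13.0848
EBC = 13.0848·1.97

25.7770 EBC


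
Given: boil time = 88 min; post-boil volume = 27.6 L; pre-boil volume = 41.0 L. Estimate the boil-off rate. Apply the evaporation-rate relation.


rate = (V_pre − V_post) / (t_min/60)
rate = (41.0 − 27.6) / (88/60)

9.1364 L/hr


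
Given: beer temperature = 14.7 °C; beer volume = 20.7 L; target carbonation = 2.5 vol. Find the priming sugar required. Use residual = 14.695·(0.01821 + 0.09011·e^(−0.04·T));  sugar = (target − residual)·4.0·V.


residual = 14.695·(0.01821 + 0.09011·e^(−0.04·14.7)) = 1.0031
sugar = (2.5 − 1.0031)·4.0·20.7

123.9444 g


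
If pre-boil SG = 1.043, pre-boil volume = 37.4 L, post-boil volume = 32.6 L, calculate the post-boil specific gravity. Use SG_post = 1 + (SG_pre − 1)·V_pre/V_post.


pts_pre = (1.043 − 1)·1000 = 43.0000
pts_post = 43.0000·37.4/32.6 = 49.3313
SG_post = 1 + 49.3313/1000

1.0493


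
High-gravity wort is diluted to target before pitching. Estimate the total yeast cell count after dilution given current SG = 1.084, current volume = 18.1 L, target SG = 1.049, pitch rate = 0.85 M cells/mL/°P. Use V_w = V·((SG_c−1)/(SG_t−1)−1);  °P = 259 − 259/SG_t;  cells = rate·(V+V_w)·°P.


V_w = 18.1·((1.084−1)/(1.049−1)−1) = 12.9286
V_final = 18.1 + 12.9286 = 31.0286
°P = 259 − 259/1.049 = 12.0982
cells = 0.85·31.0286·12.0982

319.0811 billion cells


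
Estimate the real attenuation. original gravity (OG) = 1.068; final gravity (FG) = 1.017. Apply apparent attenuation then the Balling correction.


AA = (OG−FG)/(OG−1)·100;  RA = AA·0.8192
AA = (1.068 − 1.017)/(1.068 − 1)·100 = 75.0000
RA = 75.0000·0.8192

61.4400 %


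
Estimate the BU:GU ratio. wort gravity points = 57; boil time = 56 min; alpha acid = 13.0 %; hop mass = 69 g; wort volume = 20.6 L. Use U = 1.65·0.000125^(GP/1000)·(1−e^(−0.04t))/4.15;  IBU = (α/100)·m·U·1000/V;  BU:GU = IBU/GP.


U = 1.65·0.000125^(57/1000)·(1−e^(−0.04·56))/4.15 = 0.2129
IBU = (13.0/100)·69·0.2129·1000/20.6 = 92.6829
BU:GU = 92.6829/57

1.6260


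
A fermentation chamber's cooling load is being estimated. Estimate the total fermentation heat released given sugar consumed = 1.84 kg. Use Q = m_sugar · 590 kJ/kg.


Q = 1.84 · 590

1085.6000 kJ


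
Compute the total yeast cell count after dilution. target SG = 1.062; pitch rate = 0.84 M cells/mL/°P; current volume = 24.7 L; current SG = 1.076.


V_w = V·((SG_c−1)/(SG_t−1)−1);  °P = 259 − 259/SG_t;  cells = rate·(V+V_w)·°P
V_w = 24.7·((1.076−1)/(1.062−1)−1) = 5.5774
V_final = 24.7 + 5.5774 = 30.2774
°P = 259 − 259/1.062 = 15.1205
cells = 0.84·30.2774·15.1205

384.5609 billion cells


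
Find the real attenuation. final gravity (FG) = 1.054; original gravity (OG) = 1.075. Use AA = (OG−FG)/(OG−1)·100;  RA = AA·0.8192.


AA = (1.075 − 1.054)/(1.075 − 1)·100 = 28.0000
RA = 28.0000·0.8192

22.9376 %


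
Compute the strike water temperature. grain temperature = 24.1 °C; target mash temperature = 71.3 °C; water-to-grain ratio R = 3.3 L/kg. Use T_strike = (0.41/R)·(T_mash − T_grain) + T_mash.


T_strike = (0.41/3.3)·(71.3 − 24.1) + 71.3

77.1642 °C


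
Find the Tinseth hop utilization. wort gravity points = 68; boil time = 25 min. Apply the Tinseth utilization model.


U = 1.65·0.000125^(GP/1000) · (1 − e^(−0.04·t))/4.15
bigness = 1.65·0.000125^(68/1000) = 0.8955
boil_factor = (1 − e^(−0.04·25))/4.15 = 0.1523
U = 0.8955 · 0.1523

0.1364


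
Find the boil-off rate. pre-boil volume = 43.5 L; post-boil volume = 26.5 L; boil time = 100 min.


rate = (V_pre − V_post) / (t_min/60)
rate = (43.5 − 26.5) / (100/60)

10.2000 L/hr


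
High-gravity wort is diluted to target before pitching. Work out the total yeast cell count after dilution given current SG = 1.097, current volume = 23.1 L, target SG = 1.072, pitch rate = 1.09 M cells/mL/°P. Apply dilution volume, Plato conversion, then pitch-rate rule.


V_w = V·((SG_c−1)/(SG_t−1)−1);  °P = 259 − 259/SG_t;  cells = rate·(V+V_w)·°P
V_w = 23.1·((1.097−1)/(1.072−1)−1) = 8.0208
V_final = 23.1 + 8.0208 = 31.1208
°P = 259 − 259/1.072 = 17.3955
cells = 1.09·31.1208·17.3955

590.0858 billion cells


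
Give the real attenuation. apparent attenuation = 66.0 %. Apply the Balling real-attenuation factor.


RA = AA · 0.8192
RA = 66.0 · 0.8192

54.0672 %


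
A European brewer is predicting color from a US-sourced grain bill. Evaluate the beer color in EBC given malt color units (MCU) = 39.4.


SRM = 1.4922·MCU^0.6859;  EBC = SRM·1.97
SRM = 1.4922·39.4^0.6859 = 18.5429
EBC = 18.5429·1.97

36.5295 EBC


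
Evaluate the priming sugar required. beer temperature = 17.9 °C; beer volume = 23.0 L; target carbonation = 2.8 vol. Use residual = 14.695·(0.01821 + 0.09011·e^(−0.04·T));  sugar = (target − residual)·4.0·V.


residual = 14.695·(0.01821 + 0.09011·e^(−0.04·17.9)) = 0.9147
sugar = (2.8 − 0.9147)·4.0·23.0

173.4457 g


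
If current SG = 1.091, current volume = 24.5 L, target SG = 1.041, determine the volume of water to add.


V_water = V·((SG_curr − 1)/(SG_target − 1) − 1)
V_water = 24.5·((1.091 − 1)/(1.041 − 1) − 1)

29.8780 L


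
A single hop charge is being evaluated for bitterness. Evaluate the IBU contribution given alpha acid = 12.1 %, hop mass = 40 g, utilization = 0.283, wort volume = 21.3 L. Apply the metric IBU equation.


IBU = (α/100)·mass·U·1000 / V
IBU = (12.1/100)·40·0.283·1000 / 21.3

64.3061 IBU


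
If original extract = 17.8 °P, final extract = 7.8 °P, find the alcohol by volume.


SG = 259/(259 − P);  ABV = (OG − FG)·131.25
OG = 259/(259 − 17.8) = 1.0738
FG = 259/(259 − 7.8) = 1.0311
ABV = (1.0738 − 1.0311)·131.25

5.6105 % ABV


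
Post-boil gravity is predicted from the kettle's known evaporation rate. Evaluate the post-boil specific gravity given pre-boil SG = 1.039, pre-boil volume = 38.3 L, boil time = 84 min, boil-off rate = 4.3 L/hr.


V_post = V_pre − rate·(t/60);  SG_post = 1 + (SG_pre−1)·V_pre/V_post
V_post = 38.3 − 4.3·(84/60) = 32.2800
SG_post = 1 + (1.039 − 1)·38.3/32.2800

1.0463


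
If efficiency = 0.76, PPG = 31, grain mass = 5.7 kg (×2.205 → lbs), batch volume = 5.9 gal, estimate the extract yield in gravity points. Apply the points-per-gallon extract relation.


points = lbs × PPG × eff / vol
lbs = 5.7 × 2.205 = 12.5685
points = 12.5685 × 31 × 0.76 / 5.9

50.1888 points


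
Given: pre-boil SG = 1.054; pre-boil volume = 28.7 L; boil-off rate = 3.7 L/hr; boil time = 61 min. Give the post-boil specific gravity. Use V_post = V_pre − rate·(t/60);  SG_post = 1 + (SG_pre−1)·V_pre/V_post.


V_post = 28.7 − 3.7·(61/60) = 24.9383
SG_post = 1 + (1.054 − 1)·28.7/24.9383

1.0621


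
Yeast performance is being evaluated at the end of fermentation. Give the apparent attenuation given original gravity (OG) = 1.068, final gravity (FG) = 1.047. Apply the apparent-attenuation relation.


AA = (OG − FG)/(OG − 1) · 100
AA = (1.068 − 1.047)/(1.068 − 1) · 100

30.8824 %


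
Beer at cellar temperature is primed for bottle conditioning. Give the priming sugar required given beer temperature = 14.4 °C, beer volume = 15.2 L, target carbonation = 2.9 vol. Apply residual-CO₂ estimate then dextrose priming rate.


residual = 14.695·(0.01821 + 0.09011·e^(−0.04·T));  sugar = (target − residual)·4.0·V
residual = 14.695·(0.01821 + 0.09011·e^(−0.04·14.4)) = 1.0120
sugar = (2.9 − 1.0120)·4.0·15.2

114.7925 g


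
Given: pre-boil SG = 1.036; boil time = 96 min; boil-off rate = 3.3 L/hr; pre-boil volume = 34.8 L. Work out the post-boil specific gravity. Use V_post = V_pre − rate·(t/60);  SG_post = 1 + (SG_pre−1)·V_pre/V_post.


V_post = 34.8 − 3.3·(96/60) = 29.5200
SG_post = 1 + (1.036 − 1)·34.8/29.5200

1.0424


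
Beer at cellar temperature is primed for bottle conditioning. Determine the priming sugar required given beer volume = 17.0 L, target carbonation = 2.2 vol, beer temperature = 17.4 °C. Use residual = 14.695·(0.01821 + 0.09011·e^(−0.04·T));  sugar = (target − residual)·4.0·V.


residual = 14.695·(0.01821 + 0.09011·e^(−0.04·17.4)) = 0.9278
sugar = (2.2 − 0.9278)·4.0·17.0

86.5101 g


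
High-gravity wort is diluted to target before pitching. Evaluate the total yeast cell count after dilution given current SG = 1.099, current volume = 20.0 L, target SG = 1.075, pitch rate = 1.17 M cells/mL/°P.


V_w = V·((SG_c−1)/(SG_t−1)−1);  °P = 259 − 259/SG_t;  cells = rate·(V+V_w)·°P
V_w = 20.0·((1.099−1)/(1.075−1)−1) = 6.4000
V_final = 20.0 + 6.4000 = 26.4000
°P = 259 − 259/1.075 = 18.0698
cells = 1.17·26.4000·18.0698

558.1390 billion cells


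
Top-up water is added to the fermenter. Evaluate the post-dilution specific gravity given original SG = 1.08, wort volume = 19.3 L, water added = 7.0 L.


SG_new = 1 + (SG_old − 1)·V_old/(V_old + V_water)
pts = (1.08 − 1)·1000·19.3/(19.3 + 7.0) = 58.7072
SG_new = 1 + 58.7072/1000

1.0587


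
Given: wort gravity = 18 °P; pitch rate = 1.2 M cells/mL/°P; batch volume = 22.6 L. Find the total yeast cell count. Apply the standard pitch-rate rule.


cells (billions) = rate · V_L · °P
cells = 1.2 · 22.6 · 18

488.1600 billion cells


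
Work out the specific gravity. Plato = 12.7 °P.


SG = 259/(259 − P)
SG = 259/(259 − 12.7)

1.0516


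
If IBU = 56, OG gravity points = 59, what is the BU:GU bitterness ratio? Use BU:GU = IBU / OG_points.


BU:GU = 56 / 59

0.9492


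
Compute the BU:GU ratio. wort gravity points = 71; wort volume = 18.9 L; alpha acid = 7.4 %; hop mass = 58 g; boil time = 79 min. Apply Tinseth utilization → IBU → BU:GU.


U = 1.65·0.000125^(GP/1000)·(1−e^(−0.04t))/4.15;  IBU = (α/100)·m·U·1000/V;  BU:GU = IBU/GP
U = 1.65·0.000125^(71/1000)·(1−e^(−0.04·79))/4.15 = 0.2011
IBU = (7.4/100)·58·0.2011·1000/18.9 = 45.6759
BU:GU = 45.6759/71

0.6433


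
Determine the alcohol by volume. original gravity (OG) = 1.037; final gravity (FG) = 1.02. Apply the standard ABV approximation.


ABV = (OG − FG) · 131.25
ABV = (1.037 − 1.02) · 131.25

2.2312 % ABV


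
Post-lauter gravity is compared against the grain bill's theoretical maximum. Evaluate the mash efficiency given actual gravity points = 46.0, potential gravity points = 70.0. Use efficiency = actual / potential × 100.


efficiency = 46.0 / 70.0 × 100

65.7143 %


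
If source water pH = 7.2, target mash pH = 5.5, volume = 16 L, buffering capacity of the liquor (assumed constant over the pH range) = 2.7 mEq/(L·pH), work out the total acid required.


acid = buffering capacity · (pH_source − pH_target) · V
acid = 2.7 · (7.2 − 5.5) · 16

73.4400 mEq


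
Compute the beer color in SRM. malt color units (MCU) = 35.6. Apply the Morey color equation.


SRM = 1.4922 · MCU^0.6859
SRM = 1.4922 · 35.6^0.6859

17.2968 SRM


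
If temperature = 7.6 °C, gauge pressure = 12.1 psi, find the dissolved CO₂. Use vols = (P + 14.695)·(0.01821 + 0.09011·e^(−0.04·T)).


vols = (12.1 + 14.695)·(0.01821 + 0.09011·e^(−0.04·7.6))

2.2695 volumes


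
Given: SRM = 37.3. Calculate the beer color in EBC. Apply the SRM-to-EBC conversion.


EBC = SRM · 1.97
EBC = 37.3 · 1.97

73.4810 EBC


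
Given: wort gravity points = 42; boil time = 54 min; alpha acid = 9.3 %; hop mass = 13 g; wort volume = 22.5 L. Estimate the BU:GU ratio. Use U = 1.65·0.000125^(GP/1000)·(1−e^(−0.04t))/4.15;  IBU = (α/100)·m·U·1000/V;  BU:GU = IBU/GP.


U = 1.65·0.000125^(42/1000)·(1−e^(−0.04·54))/4.15 = 0.2412
IBU = (9.3/100)·13·0.2412·1000/22.5 = 12.9579
BU:GU = 12.9579/42

0.3085


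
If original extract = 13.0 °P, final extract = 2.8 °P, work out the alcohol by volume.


SG = 259/(259 − P);  ABV = (OG − FG)·131.25
OG = 259/(259 − 13.0) = 1.0528
FG = 259/(259 − 2.8) = 1.0109
ABV = (1.0528 − 1.0109)·131.25

5.5015 % ABV


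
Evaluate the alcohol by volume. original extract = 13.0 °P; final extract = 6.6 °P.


SG = 259/(259 − P);  ABV = (OG − FG)·131.25
OG = 259/(259 − 13.0) = 1.0528
FG = 259/(259 − 6.6) = 1.0261
ABV = (1.0528 − 1.0261)·131.25

3.5039 % ABV


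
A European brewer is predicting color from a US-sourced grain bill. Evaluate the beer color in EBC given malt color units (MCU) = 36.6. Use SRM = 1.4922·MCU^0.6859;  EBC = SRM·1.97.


SRM = 1.4922·36.6^0.6859 = 17.6286
EBC = 17.6286·1.97

34.7284 EBC


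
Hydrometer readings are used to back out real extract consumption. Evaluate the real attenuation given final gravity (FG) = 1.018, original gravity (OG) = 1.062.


AA = (OG−FG)/(OG−1)·100;  RA = AA·0.8192
AA = (1.062 − 1.018)/(1.062 − 1)·100 = 70.9677
RA = 70.9677·0.8192

58.1368 %


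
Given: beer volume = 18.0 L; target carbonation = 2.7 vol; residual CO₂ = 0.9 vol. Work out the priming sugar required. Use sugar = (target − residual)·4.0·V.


sugar = (2.7 − 0.9)·4.0·18.0

129.6000 g


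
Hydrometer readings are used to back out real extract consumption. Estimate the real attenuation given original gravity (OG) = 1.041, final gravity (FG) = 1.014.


AA = (OG−FG)/(OG−1)·100;  RA = AA·0.8192
AA = (1.041 − 1.014)/(1.041 − 1)·100 = 65.8537
RA = 65.8537·0.8192

53.9473 %


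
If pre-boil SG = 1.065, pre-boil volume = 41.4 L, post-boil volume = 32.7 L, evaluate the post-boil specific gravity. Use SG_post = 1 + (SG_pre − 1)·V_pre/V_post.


pts_pre = (1.065 − 1)·1000 = 65.0000
pts_post = 65.0000·41.4/32.7 = 82.2936
SG_post = 1 + 82.2936/1000

1.0823
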